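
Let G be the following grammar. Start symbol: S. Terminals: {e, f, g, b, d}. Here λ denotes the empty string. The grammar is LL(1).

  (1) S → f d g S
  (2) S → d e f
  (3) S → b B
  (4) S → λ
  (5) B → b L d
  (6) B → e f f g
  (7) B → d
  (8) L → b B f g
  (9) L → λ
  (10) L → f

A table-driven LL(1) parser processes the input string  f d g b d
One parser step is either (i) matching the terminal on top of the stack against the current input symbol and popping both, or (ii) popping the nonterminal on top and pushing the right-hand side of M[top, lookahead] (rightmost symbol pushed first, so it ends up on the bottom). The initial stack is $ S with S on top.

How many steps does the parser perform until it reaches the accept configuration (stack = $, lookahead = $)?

8

step 1: stack=$ S  input=f d g b d $  — expand S → f d g S
step 2: stack=$ S g d f  input=f d g b d $  — match f
step 3: stack=$ S g d  input=d g b d $  — match d
step 4: stack=$ S g  input=g b d $  — match g
step 5: stack=$ S  input=b d $  — expand S → b B
step 6: stack=$ B b  input=b d $  — match b
step 7: stack=$ B  input=d $  — expand B → d
step 8: stack=$ d  input=d $  — match d
Accept reached after 8 steps.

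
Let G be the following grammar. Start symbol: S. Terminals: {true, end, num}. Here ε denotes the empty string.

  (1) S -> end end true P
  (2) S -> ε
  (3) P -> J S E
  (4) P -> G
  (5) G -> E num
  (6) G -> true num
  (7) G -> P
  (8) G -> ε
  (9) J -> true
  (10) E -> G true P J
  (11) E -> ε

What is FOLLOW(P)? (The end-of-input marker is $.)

{$, num, true}

FIRST(S): from S->end end true P we get {end}; from S->ε we get {ε}. So FIRST(S) = {ε, end}.
FIRST(J): from J->true we get {true}. So FIRST(J) = {true}.
FIRST(P): from P->J S E we get {true}; from P->G we get {ε, num, true}. So FIRST(P) = {ε, num, true}.
FIRST(G): from G->E num we get {num, true}; from G->true num we get {true}; from G->P we get {ε, num, true}; from G->ε we get {ε}. So FIRST(G) = {ε, num, true}.
FIRST(E): from E->G true P J we get {num, true}; from E->ε we get {ε}. So FIRST(E) = {ε, num, true}.
FOLLOW(S) includes $ since S is the start symbol.
FOLLOW(S): in P->J S E, S is followed by E with FIRST {ε, num, true}; in P->J S E, the suffix after S is nullable, so FOLLOW(S) ⊇ FOLLOW(P) = {$, num, true}. Thus FOLLOW(S) = {$, num, true}.
FOLLOW(P): in S->end end true P, the suffix after P is empty, so FOLLOW(P) ⊇ FOLLOW(S) = {$, num, true}; in G->P, the suffix after P is empty, so FOLLOW(P) ⊇ FOLLOW(G) = {$, num, true}; in E->G true P J, P is followed by J with FIRST {true}. Thus FOLLOW(P) = {$, num, true}.
FOLLOW(G): in P->G, the suffix after G is empty, so FOLLOW(G) ⊇ FOLLOW(P) = {$, num, true}; in E->G true P J, G is followed by true P J with FIRST {true}. Thus FOLLOW(G) = {$, num, true}.
FOLLOW(E): in P->J S E, the suffix after E is empty, so FOLLOW(E) ⊇ FOLLOW(P) = {$, num, true}; in G->E num, E is followed by num with FIRST {num}. Thus FOLLOW(E) = {$, num, true}.
FOLLOW(J): in P->J S E, J is followed by S E with FIRST {ε, end, num, true}; in P->J S E, the suffix after J is nullable, so FOLLOW(J) ⊇ FOLLOW(P) = {$, num, true}; in E->G true P J, the suffix after J is empty, so FOLLOW(J) ⊇ FOLLOW(E) = {$, num, true}. Thus FOLLOW(J) = {$, end, num, true}.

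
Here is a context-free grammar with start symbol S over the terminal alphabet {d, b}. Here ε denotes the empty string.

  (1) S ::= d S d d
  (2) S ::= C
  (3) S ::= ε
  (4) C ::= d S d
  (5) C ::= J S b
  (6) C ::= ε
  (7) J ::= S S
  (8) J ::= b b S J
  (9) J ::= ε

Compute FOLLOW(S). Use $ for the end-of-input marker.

{$, b, d}

FIRST(S) = {ε, b, d}  (via C)
FIRST(J) = {ε, b, d}  (via S S)
FIRST(C) = {ε, b, d}  (via J S b)
FOLLOW(S) includes $ since S is the start symbol.
FOLLOW(J): in C::=J S b, J is followed by S b with FIRST {b, d}; in J::=b b S J, the suffix after J is empty (adds nothing new). Thus FOLLOW(J) = {b, d}.
FOLLOW(S): in S::=d S d d, S is followed by d d with FIRST {d}; in C::=d S d, S is followed by d with FIRST {d}; in C::=J S b, S is followed by b with FIRST {b}; in J::=S S (occurrence 1), S is followed by S with FIRST {ε, b, d}; in J::=S S (occurrence 1), the suffix after S is nullable, so FOLLOW(S) ⊇ FOLLOW(J) = {b, d}; in J::=S S (occurrence 2), the suffix after S is empty, so FOLLOW(S) ⊇ FOLLOW(J) = {b, d}; in J::=b b S J, S is followed by J with FIRST {ε, b, d}; in J::=b b S J, the suffix after S is nullable, so FOLLOW(S) ⊇ FOLLOW(J) = {b, d}. Thus FOLLOW(S) = {$, b, d}.
FOLLOW(C): in S::=C, the suffix after C is empty, so FOLLOW(C) ⊇ FOLLOW(S) = {$, b, d}. Thus FOLLOW(C) = {$, b, d}.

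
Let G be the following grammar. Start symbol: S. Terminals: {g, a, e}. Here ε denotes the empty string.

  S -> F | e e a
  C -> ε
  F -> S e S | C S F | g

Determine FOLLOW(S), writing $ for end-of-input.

{$, e, g}

FIRST(C) = {ε}
FIRST(S) = {e, g}  (via F)
FIRST(F) = {e, g}  (via S e S, C S F)
FOLLOW(S) includes $ since S is the start symbol.
FOLLOW(C): in F->C S F, C is followed by S F with FIRST {e, g}. Thus FOLLOW(C) = {e, g}.
FOLLOW(S): in F->S e S (occurrence 1), S is followed by e S with FIRST {e}; in F->S e S (occurrence 2), the suffix after S is empty, so FOLLOW(S) ⊇ FOLLOW(F) = {$, e, g}; in F->C S F, S is followed by F with FIRST {e, g}. Thus FOLLOW(S) = {$, e, g}.
FOLLOW(F): in S->F, the suffix after F is empty, so FOLLOW(F) ⊇ FOLLOW(S) = {$, e, g}; in F->C S F, the suffix after F is empty (adds nothing new). Thus FOLLOW(F) = {$, e, g}.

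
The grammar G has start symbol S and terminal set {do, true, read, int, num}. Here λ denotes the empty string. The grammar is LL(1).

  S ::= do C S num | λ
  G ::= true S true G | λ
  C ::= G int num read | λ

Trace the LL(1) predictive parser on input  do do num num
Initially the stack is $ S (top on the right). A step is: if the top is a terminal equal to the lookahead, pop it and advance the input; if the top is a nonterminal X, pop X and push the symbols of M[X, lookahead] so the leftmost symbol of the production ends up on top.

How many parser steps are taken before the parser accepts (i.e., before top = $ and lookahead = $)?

9

     Stack             Input            Action
  1  $ S               do do num num $  expand S ::= do C S num
  2  $ num S C do      do do num num $  match do
  3  $ num S C         do num num $     expand C ::= λ
  4  $ num S           do num num $     expand S ::= do C S num
  5  $ num num S C do  do num num $     match do
  6  $ num num S C     num num $        expand C ::= λ
  7  $ num num S       num num $        expand S ::= λ
  8  $ num num         num num $        match num
  9  $ num             num $            match num
Accept reached after 9 steps.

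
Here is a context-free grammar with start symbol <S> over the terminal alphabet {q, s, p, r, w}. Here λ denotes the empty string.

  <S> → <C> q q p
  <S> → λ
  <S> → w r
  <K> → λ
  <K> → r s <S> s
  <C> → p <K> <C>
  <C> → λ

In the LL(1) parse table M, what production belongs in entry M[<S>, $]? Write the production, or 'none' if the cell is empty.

FIRST(<K>): from <K>→λ we get {λ}; from <K>→r s <S> s we get {r}. So FIRST(<K>) = {λ, r}.
FIRST(<C>): from <C>→p <K> <C> we get {p}; from <C>→λ we get {λ}. So FIRST(<C>) = {λ, p}.
FIRST(<S>): from <S>→<C> q q p we get {p, q}; from <S>→λ we get {λ}; from <S>→w r we get {w}. So FIRST(<S>) = {λ, p, q, w}.
FOLLOW(<S>) includes $ since <S> is the start symbol.
FOLLOW(<S>): in <K>→r s <S> s, <S> is followed by s with FIRST {s}. Thus FOLLOW(<S>) = {$, s}.
For <S> → <C> q q p: FIRST(<C> q q p) = {p, q}, so it goes in M[<S>, t] for t ∈ {p, q}.
For <S> → λ: FIRST(λ) = {λ}, so it goes in M[<S>, t] for t ∈ {}; since λ ∈ FIRST, also for every t ∈ FOLLOW(<S>) = {$, s}.
For <S> → w r: FIRST(w r) = {w}, so it goes in M[<S>, t] for t ∈ {w}.

<S> → λ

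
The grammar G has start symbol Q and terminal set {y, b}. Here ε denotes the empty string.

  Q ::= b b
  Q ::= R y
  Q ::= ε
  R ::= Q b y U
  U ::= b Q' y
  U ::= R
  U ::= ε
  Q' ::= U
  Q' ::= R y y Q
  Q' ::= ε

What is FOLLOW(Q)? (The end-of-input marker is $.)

FIRST(Q): from Q::=b b we get {b}; from Q::=R y we get {b}; from Q::=ε we get {ε}. So FIRST(Q) = {ε, b}.
FIRST(R): from R::=Q b y U we get {b}. So FIRST(R) = {b}.
FIRST(U): from U::=b Q' y we get {b}; from U::=R we get {b}; from U::=ε we get {ε}. So FIRST(U) = {ε, b}.
FIRST(Q'): from Q'::=U we get {ε, b}; from Q'::=R y y Q we get {b}; from Q'::=ε we get {ε}. So FIRST(Q') = {ε, b}.
FOLLOW(Q) includes $ since Q is the start symbol.
FOLLOW(Q'): in U::=b Q' y, Q' is followed by y with FIRST {y}. Thus FOLLOW(Q') = {y}.
FOLLOW(Q): in R::=Q b y U, Q is followed by b y U with FIRST {b}; in Q'::=R y y Q, the suffix after Q is empty, so FOLLOW(Q) ⊇ FOLLOW(Q') = {y}. Thus FOLLOW(Q) = {$, b, y}.
FOLLOW(R): in Q::=R y, R is followed by y with FIRST {y}; in U::=R, the suffix after R is empty, so FOLLOW(R) ⊇ FOLLOW(U) = {y}; in Q'::=R y y Q, R is followed by y y Q with FIRST {y}. Thus FOLLOW(R) = {y}.
FOLLOW(U): in R::=Q b y U, the suffix after U is empty, so FOLLOW(U) ⊇ FOLLOW(R) = {y}; in Q'::=U, the suffix after U is empty, so FOLLOW(U) ⊇ FOLLOW(Q') = {y}. Thus FOLLOW(U) = {y}.

{$, b, y}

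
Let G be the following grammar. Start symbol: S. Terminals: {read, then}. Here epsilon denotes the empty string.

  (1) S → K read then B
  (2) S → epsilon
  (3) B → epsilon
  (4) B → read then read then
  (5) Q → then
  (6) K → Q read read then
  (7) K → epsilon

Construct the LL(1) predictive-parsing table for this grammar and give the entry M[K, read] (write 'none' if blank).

FIRST(B) = {epsilon, read}
FIRST(Q) = {then}
FIRST(K) = {epsilon, then}  (via Q read read then)
FIRST(S) = {epsilon, read, then}  (via K read then B)
FOLLOW(S) includes $ since S is the start symbol.
FOLLOW(K): in S→K read then B, K is followed by read then B with FIRST {read}. Thus FOLLOW(K) = {read}.
For K → Q read read then: FIRST(Q read read then) = {then}, so it goes in M[K, t] for t ∈ {then}.
For K → epsilon: FIRST(epsilon) = {epsilon}, so it goes in M[K, t] for t ∈ {}; since epsilon ∈ FIRST, also for every t ∈ FOLLOW(K) = {read}.

K → epsilon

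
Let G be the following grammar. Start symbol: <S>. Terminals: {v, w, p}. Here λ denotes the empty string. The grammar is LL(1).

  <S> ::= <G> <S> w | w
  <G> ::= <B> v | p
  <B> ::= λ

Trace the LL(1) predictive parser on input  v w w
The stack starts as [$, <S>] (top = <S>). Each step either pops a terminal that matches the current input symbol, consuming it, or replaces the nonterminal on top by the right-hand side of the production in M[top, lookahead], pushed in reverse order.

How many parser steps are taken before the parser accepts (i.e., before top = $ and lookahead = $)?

step 1: stack=$ <S>  input=v w w $  — expand <S> ::= <G> <S> w
step 2: stack=$ w <S> <G>  input=v w w $  — expand <G> ::= <B> v
step 3: stack=$ w <S> v <B>  input=v w w $  — expand <B> ::= λ
step 4: stack=$ w <S> v  input=v w w $  — match v
step 5: stack=$ w <S>  input=w w $  — expand <S> ::= w
step 6: stack=$ w w  input=w w $  — match w
step 7: stack=$ w  input=w $  — match w
Accept reached after 7 steps.

7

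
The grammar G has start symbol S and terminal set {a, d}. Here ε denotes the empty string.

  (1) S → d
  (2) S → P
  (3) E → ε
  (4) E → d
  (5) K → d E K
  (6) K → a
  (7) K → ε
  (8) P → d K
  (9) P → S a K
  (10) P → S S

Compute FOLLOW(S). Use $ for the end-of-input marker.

FIRST(E): from E→ε we get {ε}; from E→d we get {d}. So FIRST(E) = {ε, d}.
FIRST(K): from K→d E K we get {d}; from K→a we get {a}; from K→ε we get {ε}. So FIRST(K) = {ε, a, d}.
FIRST(S): from S→d we get {d}; from S→P we get {d}. So FIRST(S) = {d}.
FIRST(P): from P→d K we get {d}; from P→S a K we get {d}; from P→S S we get {d}. So FIRST(P) = {d}.
FOLLOW(S) includes $ since S is the start symbol.
FOLLOW(S): in P→S a K, S is followed by a K with FIRST {a}; in P→S S (occurrence 1), S is followed by S with FIRST {d}; in P→S S (occurrence 2), the suffix after S is empty, so FOLLOW(S) ⊇ FOLLOW(P) = {$, a, d}. Thus FOLLOW(S) = {$, a, d}.
FOLLOW(P): in S→P, the suffix after P is empty, so FOLLOW(P) ⊇ FOLLOW(S) = {$, a, d}. Thus FOLLOW(P) = {$, a, d}.
FOLLOW(K): in K→d E K, the suffix after K is empty (adds nothing new); in P→d K, the suffix after K is empty, so FOLLOW(K) ⊇ FOLLOW(P) = {$, a, d}; in P→S a K, the suffix after K is empty, so FOLLOW(K) ⊇ FOLLOW(P) = {$, a, d}. Thus FOLLOW(K) = {$, a, d}.
FOLLOW(E): in K→d E K, E is followed by K with FIRST {ε, a, d}; in K→d E K, the suffix after E is nullable, so FOLLOW(E) ⊇ FOLLOW(K) = {$, a, d}. Thus FOLLOW(E) = {$, a, d}.

{$, a, d}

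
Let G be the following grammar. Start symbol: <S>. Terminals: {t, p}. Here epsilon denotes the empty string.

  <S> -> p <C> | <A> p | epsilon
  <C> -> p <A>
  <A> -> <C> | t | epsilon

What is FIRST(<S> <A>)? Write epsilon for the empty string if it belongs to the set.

{epsilon, p, t}

FIRST(<C>) = {p}
FIRST(<A>) = {epsilon, p, t}  (via <C>)
FIRST(<S>) = {epsilon, p, t}  (via <A> p)
FIRST(<S> <A>): take FIRST of each symbol in turn, carrying on past any symbol whose FIRST contains epsilon; result {epsilon, p, t}.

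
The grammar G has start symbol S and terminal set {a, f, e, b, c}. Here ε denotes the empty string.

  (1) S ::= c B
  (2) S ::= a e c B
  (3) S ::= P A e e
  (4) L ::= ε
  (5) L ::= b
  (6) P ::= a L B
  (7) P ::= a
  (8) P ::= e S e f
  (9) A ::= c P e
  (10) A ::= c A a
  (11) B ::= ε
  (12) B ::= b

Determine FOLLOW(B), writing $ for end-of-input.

{$, c, e}

FIRST(L): from L::=ε we get {ε}; from L::=b we get {b}. So FIRST(L) = {ε, b}.
FIRST(P): from P::=a L B we get {a}; from P::=a we get {a}; from P::=e S e f we get {e}. So FIRST(P) = {a, e}.
FIRST(A): from A::=c P e we get {c}; from A::=c A a we get {c}. So FIRST(A) = {c}.
FIRST(B): from B::=ε we get {ε}; from B::=b we get {b}. So FIRST(B) = {ε, b}.
FIRST(S): from S::=c B we get {c}; from S::=a e c B we get {a}; from S::=P A e e we get {a, e}. So FIRST(S) = {a, c, e}.
FOLLOW(S) includes $ since S is the start symbol.
FOLLOW(S): in P::=e S e f, S is followed by e f with FIRST {e}. Thus FOLLOW(S) = {$, e}.
FOLLOW(P): in S::=P A e e, P is followed by A e e with FIRST {c}; in A::=c P e, P is followed by e with FIRST {e}. Thus FOLLOW(P) = {c, e}.
FOLLOW(L): in P::=a L B, L is followed by B with FIRST {ε, b}; in P::=a L B, the suffix after L is nullable, so FOLLOW(L) ⊇ FOLLOW(P) = {c, e}. Thus FOLLOW(L) = {b, c, e}.
FOLLOW(A): in S::=P A e e, A is followed by e e with FIRST {e}; in A::=c A a, A is followed by a with FIRST {a}. Thus FOLLOW(A) = {a, e}.
FOLLOW(B): in S::=c B, the suffix after B is empty, so FOLLOW(B) ⊇ FOLLOW(S) = {$, e}; in S::=a e c B, the suffix after B is empty, so FOLLOW(B) ⊇ FOLLOW(S) = {$, e}; in P::=a L B, the suffix after B is empty, so FOLLOW(B) ⊇ FOLLOW(P) = {c, e}. Thus FOLLOW(B) = {$, c, e}.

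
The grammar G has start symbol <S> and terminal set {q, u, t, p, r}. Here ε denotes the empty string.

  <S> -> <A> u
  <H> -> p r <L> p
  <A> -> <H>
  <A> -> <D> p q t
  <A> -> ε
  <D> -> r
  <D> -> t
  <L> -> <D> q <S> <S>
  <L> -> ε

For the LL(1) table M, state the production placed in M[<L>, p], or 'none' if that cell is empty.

FIRST(<H>) = {p}
FIRST(<D>) = {r, t}
FIRST(<A>) = {ε, p, r, t}  (via <H>, <D> p q t)
FIRST(<L>) = {ε, r, t}  (via <D> q <S> <S>)
FIRST(<S>) = {p, r, t, u}  (via <A> u)
FOLLOW(<S>) includes $ since <S> is the start symbol.
FOLLOW(<L>): in <H>->p r <L> p, <L> is followed by p with FIRST {p}. Thus FOLLOW(<L>) = {p}.
For <L> -> <D> q <S> <S>: FIRST(<D> q <S> <S>) = {r, t}, so it goes in M[<L>, t] for t ∈ {r, t}.
For <L> -> ε: FIRST(ε) = {ε}, so it goes in M[<L>, t] for t ∈ {}; since ε ∈ FIRST, also for every t ∈ FOLLOW(<L>) = {p}.

<L> -> ε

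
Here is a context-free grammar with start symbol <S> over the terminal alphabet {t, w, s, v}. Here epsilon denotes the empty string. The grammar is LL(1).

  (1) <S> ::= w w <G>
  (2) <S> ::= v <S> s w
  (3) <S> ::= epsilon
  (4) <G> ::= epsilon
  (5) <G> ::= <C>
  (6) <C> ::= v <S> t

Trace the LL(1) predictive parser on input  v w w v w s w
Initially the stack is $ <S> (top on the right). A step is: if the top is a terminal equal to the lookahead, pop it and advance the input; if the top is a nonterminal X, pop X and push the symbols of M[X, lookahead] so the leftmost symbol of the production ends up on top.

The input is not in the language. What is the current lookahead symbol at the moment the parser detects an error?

      Stack            Input            Action
   1  $ <S>            v w w v w s w $  expand <S> ::= v <S> s w
   2  $ w s <S> v      v w w v w s w $  match v
   3  $ w s <S>        w w v w s w $    expand <S> ::= w w <G>
   4  $ w s <G> w w    w w v w s w $    match w
   5  $ w s <G> w      w v w s w $      match w
   6  $ w s <G>        v w s w $        expand <G> ::= <C>
   7  $ w s <C>        v w s w $        expand <C> ::= v <S> t
   8  $ w s t <S> v    v w s w $        match v
   9  $ w s t <S>      w s w $          expand <S> ::= w w <G>
  10  $ w s t <G> w w  w s w $          match w
  11  $ w s t <G> w    s w $            error: top is terminal w but lookahead is s

s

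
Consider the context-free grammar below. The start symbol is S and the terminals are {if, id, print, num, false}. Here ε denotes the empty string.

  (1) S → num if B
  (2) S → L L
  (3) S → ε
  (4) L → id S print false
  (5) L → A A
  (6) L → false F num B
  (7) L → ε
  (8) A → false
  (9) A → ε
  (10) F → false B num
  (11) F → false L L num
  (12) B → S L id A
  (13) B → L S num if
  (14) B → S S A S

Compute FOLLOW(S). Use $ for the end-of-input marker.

FIRST(A) = {ε, false}
FIRST(F) = {false}
FIRST(L) = {ε, false, id}  (via A A)
FIRST(S) = {ε, false, id, num}  (via L L)
FIRST(B) = {ε, false, id, num}  (via S L id A, L S num if, S S A S)
FOLLOW(S) includes $ since S is the start symbol.
FOLLOW(F): in L→false F num B, F is followed by num B with FIRST {num}. Thus FOLLOW(F) = {num}.
FOLLOW(S): in L→id S print false, S is followed by print false with FIRST {print}; in B→S L id A, S is followed by L id A with FIRST {false, id}; in B→L S num if, S is followed by num if with FIRST {num}; in B→S S A S (occurrence 1), S is followed by S A S with FIRST {ε, false, id, num}; in B→S S A S (occurrence 1), the suffix after S is nullable, so FOLLOW(S) ⊇ FOLLOW(B) = {$, false, id, num, print}; in B→S S A S (occurrence 2), S is followed by A S with FIRST {ε, false, id, num}; in B→S S A S (occurrence 2), the suffix after S is nullable, so FOLLOW(S) ⊇ FOLLOW(B) = {$, false, id, num, print}; in B→S S A S (occurrence 3), the suffix after S is empty, so FOLLOW(S) ⊇ FOLLOW(B) = {$, false, id, num, print}. Thus FOLLOW(S) = {$, false, id, num, print}.
FOLLOW(L): in S→L L (occurrence 1), L is followed by L with FIRST {ε, false, id}; in S→L L (occurrence 1), the suffix after L is nullable, so FOLLOW(L) ⊇ FOLLOW(S) = {$, false, id, num, print}; in S→L L (occurrence 2), the suffix after L is empty, so FOLLOW(L) ⊇ FOLLOW(S) = {$, false, id, num, print}; in F→false L L num (occurrence 1), L is followed by L num with FIRST {false, id, num}; in F→false L L num (occurrence 2), L is followed by num with FIRST {num}; in B→S L id A, L is followed by id A with FIRST {id}; in B→L S num if, L is followed by S num if with FIRST {false, id, num}. Thus FOLLOW(L) = {$, false, id, num, print}.
FOLLOW(B): in S→num if B, the suffix after B is empty, so FOLLOW(B) ⊇ FOLLOW(S) = {$, false, id, num, print}; in L→false F num B, the suffix after B is empty, so FOLLOW(B) ⊇ FOLLOW(L) = {$, false, id, num, print}; in F→false B num, B is followed by num with FIRST {num}. Thus FOLLOW(B) = {$, false, id, num, print}.
FOLLOW(A): in L→A A (occurrence 1), A is followed by A with FIRST {ε, false}; in L→A A (occurrence 1), the suffix after A is nullable, so FOLLOW(A) ⊇ FOLLOW(L) = {$, false, id, num, print}; in L→A A (occurrence 2), the suffix after A is empty, so FOLLOW(A) ⊇ FOLLOW(L) = {$, false, id, num, print}; in B→S L id A, the suffix after A is empty, so FOLLOW(A) ⊇ FOLLOW(B) = {$, false, id, num, print}; in B→S S A S, A is followed by S with FIRST {ε, false, id, num}; in B→S S A S, the suffix after A is nullable, so FOLLOW(A) ⊇ FOLLOW(B) = {$, false, id, num, print}. Thus FOLLOW(A) = {$, false, id, num, print}.

{$, false, id, num, print}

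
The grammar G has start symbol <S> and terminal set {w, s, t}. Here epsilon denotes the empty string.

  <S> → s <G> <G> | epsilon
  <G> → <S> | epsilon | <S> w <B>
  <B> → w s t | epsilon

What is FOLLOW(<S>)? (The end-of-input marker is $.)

FIRST(<S>) = {epsilon, s}
FIRST(<B>) = {epsilon, w}
FIRST(<G>) = {epsilon, s, w}  (via <S>, <S> w <B>)
FOLLOW(<S>) includes $ since <S> is the start symbol.
FOLLOW(<S>): in <G>→<S>, the suffix after <S> is empty, so FOLLOW(<S>) ⊇ FOLLOW(<G>) = {$, s, w}; in <G>→<S> w <B>, <S> is followed by w <B> with FIRST {w}. Thus FOLLOW(<S>) = {$, s, w}.
FOLLOW(<G>): in <S>→s <G> <G> (occurrence 1), <G> is followed by <G> with FIRST {epsilon, s, w}; in <S>→s <G> <G> (occurrence 1), the suffix after <G> is nullable, so FOLLOW(<G>) ⊇ FOLLOW(<S>) = {$, s, w}; in <S>→s <G> <G> (occurrence 2), the suffix after <G> is empty, so FOLLOW(<G>) ⊇ FOLLOW(<S>) = {$, s, w}. Thus FOLLOW(<G>) = {$, s, w}.
FOLLOW(<B>): in <G>→<S> w <B>, the suffix after <B> is empty, so FOLLOW(<B>) ⊇ FOLLOW(<G>) = {$, s, w}. Thus FOLLOW(<B>) = {$, s, w}.

{$, s, w}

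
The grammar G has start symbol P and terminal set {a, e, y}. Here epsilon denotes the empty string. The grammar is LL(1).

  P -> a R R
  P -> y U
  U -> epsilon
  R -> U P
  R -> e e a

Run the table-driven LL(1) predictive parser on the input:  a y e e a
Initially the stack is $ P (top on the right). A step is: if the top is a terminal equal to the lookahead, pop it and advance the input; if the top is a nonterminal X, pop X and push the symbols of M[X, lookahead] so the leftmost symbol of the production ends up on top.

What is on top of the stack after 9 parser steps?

e

     Stack    Input        Action
  1  $ P      a y e e a $  expand P -> a R R
  2  $ R R a  a y e e a $  match a
  3  $ R R    y e e a $    expand R -> U P
  4  $ R P U  y e e a $    expand U -> epsilon
  5  $ R P    y e e a $    expand P -> y U
  6  $ R U y  y e e a $    match y
  7  $ R U    e e a $      expand U -> epsilon
  8  $ R      e e a $      expand R -> e e a
  9  $ a e e  e e a $      match e
Stack after step 9: $ a e (top = e).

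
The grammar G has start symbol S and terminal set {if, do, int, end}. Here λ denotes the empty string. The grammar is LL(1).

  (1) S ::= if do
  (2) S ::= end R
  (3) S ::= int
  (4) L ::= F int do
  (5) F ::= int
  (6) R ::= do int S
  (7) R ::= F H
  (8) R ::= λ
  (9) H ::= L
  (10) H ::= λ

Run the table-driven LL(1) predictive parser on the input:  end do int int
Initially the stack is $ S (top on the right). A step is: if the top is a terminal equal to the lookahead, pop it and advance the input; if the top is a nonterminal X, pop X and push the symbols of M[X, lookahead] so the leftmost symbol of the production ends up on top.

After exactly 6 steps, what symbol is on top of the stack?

int

     Stack       Input             Action
  1  $ S         end do int int $  expand S ::= end R
  2  $ R end     end do int int $  match end
  3  $ R         do int int $      expand R ::= do int S
  4  $ S int do  do int int $      match do
  5  $ S int     int int $         match int
  6  $ S         int $             expand S ::= int
Stack after step 6: $ int (top = int).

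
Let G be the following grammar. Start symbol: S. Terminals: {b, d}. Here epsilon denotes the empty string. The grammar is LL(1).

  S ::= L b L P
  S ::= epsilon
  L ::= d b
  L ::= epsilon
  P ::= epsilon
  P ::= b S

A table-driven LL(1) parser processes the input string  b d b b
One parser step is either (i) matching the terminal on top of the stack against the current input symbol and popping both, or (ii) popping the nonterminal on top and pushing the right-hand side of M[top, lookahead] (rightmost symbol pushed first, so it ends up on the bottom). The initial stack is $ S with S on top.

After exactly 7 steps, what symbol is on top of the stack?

step 1: stack=$ S  input=b d b b $  — expand S ::= L b L P
step 2: stack=$ P L b L  input=b d b b $  — expand L ::= epsilon
step 3: stack=$ P L b  input=b d b b $  — match b
step 4: stack=$ P L  input=d b b $  — expand L ::= d b
step 5: stack=$ P b d  input=d b b $  — match d
step 6: stack=$ P b  input=b b $  — match b
step 7: stack=$ P  input=b $  — expand P ::= b S
Stack after step 7: $ S b (top = b).

b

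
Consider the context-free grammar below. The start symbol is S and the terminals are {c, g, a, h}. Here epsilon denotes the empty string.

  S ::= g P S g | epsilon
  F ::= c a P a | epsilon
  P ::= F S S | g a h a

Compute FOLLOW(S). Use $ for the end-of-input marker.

{$, a, g}

FIRST(S): from S::=g P S g we get {g}; from S::=epsilon we get {epsilon}. So FIRST(S) = {epsilon, g}.
FIRST(F): from F::=c a P a we get {c}; from F::=epsilon we get {epsilon}. So FIRST(F) = {epsilon, c}.
FIRST(P): from P::=F S S we get {epsilon, c, g}; from P::=g a h a we get {g}. So FIRST(P) = {epsilon, c, g}.
FOLLOW(S) includes $ since S is the start symbol.
FOLLOW(P): in S::=g P S g, P is followed by S g with FIRST {g}; in F::=c a P a, P is followed by a with FIRST {a}. Thus FOLLOW(P) = {a, g}.
FOLLOW(S): in S::=g P S g, S is followed by g with FIRST {g}; in P::=F S S (occurrence 1), S is followed by S with FIRST {epsilon, g}; in P::=F S S (occurrence 1), the suffix after S is nullable, so FOLLOW(S) ⊇ FOLLOW(P) = {a, g}; in P::=F S S (occurrence 2), the suffix after S is empty, so FOLLOW(S) ⊇ FOLLOW(P) = {a, g}. Thus FOLLOW(S) = {$, a, g}.
FOLLOW(F): in P::=F S S, F is followed by S S with FIRST {epsilon, g}; in P::=F S S, the suffix after F is nullable, so FOLLOW(F) ⊇ FOLLOW(P) = {a, g}. Thus FOLLOW(F) = {a, g}.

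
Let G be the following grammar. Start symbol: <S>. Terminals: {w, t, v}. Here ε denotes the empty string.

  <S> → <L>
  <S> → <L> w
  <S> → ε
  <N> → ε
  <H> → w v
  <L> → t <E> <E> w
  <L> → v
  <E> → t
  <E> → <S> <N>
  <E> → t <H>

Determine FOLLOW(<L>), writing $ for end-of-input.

FIRST(<N>) = {ε}
FIRST(<H>) = {w}
FIRST(<L>) = {t, v}
FIRST(<S>) = {ε, t, v}  (via <L>, <L> w)
FIRST(<E>) = {ε, t, v}  (via <S> <N>)
FOLLOW(<S>) includes $ since <S> is the start symbol.
FOLLOW(<E>): in <L>→t <E> <E> w (occurrence 1), <E> is followed by <E> w with FIRST {t, v, w}; in <L>→t <E> <E> w (occurrence 2), <E> is followed by w with FIRST {w}. Thus FOLLOW(<E>) = {t, v, w}.
FOLLOW(<S>): in <E>→<S> <N>, <S> is followed by <N> with FIRST {ε}; in <E>→<S> <N>, the suffix after <S> is nullable, so FOLLOW(<S>) ⊇ FOLLOW(<E>) = {t, v, w}. Thus FOLLOW(<S>) = {$, t, v, w}.
FOLLOW(<N>): in <E>→<S> <N>, the suffix after <N> is empty, so FOLLOW(<N>) ⊇ FOLLOW(<E>) = {t, v, w}. Thus FOLLOW(<N>) = {t, v, w}.
FOLLOW(<H>): in <E>→t <H>, the suffix after <H> is empty, so FOLLOW(<H>) ⊇ FOLLOW(<E>) = {t, v, w}. Thus FOLLOW(<H>) = {t, v, w}.
FOLLOW(<L>): in <S>→<L>, the suffix after <L> is empty, so FOLLOW(<L>) ⊇ FOLLOW(<S>) = {$, t, v, w}; in <S>→<L> w, <L> is followed by w with FIRST {w}. Thus FOLLOW(<L>) = {$, t, v, w}.

{$, t, v, w}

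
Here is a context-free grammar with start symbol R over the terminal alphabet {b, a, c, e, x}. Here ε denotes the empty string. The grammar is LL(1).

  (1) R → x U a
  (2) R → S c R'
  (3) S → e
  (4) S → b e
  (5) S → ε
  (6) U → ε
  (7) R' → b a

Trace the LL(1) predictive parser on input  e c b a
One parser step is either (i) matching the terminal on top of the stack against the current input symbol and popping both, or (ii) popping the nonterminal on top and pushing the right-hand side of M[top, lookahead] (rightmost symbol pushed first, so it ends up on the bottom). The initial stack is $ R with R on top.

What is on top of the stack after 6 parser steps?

a

     Stack     Input      Action
  1  $ R       e c b a $  expand R → S c R'
  2  $ R' c S  e c b a $  expand S → e
  3  $ R' c e  e c b a $  match e
  4  $ R' c    c b a $    match c
  5  $ R'      b a $      expand R' → b a
  6  $ a b     b a $      match b
Stack after step 6: $ a (top = a).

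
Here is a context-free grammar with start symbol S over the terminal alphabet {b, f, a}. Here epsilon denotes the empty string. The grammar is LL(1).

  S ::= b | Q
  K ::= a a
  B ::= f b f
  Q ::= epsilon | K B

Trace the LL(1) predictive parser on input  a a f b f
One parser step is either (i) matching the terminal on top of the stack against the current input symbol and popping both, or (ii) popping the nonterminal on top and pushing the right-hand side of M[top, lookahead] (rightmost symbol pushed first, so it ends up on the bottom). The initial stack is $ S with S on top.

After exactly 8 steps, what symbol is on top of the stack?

f

     Stack    Input        Action
  1  $ S      a a f b f $  expand S ::= Q
  2  $ Q      a a f b f $  expand Q ::= K B
  3  $ B K    a a f b f $  expand K ::= a a
  4  $ B a a  a a f b f $  match a
  5  $ B a    a f b f $    match a
  6  $ B      f b f $      expand B ::= f b f
  7  $ f b f  f b f $      match f
  8  $ f b    b f $        match b
Stack after step 8: $ f (top = f).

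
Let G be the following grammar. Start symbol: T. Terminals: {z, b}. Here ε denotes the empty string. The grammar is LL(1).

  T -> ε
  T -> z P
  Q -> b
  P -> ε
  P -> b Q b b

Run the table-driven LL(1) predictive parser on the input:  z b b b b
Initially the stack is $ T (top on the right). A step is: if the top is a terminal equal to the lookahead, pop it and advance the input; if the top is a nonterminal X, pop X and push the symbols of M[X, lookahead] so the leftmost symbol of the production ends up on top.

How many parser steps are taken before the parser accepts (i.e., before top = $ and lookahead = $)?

step 1: stack=$ T  input=z b b b b $  — expand T -> z P
step 2: stack=$ P z  input=z b b b b $  — match z
step 3: stack=$ P  input=b b b b $  — expand P -> b Q b b
step 4: stack=$ b b Q b  input=b b b b $  — match b
step 5: stack=$ b b Q  input=b b b $  — expand Q -> b
step 6: stack=$ b b b  input=b b b $  — match b
step 7: stack=$ b b  input=b b $  — match b
step 8: stack=$ b  input=b $  — match b
Accept reached after 8 steps.

8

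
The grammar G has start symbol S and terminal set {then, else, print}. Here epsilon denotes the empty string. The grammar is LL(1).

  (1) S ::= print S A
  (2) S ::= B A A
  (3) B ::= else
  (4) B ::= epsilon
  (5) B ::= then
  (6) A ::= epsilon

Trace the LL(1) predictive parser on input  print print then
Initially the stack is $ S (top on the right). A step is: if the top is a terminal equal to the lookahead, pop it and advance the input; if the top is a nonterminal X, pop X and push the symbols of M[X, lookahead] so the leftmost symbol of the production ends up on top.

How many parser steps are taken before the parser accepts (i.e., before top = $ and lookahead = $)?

11

step 1: stack=$ S  input=print print then $  — expand S ::= print S A
step 2: stack=$ A S print  input=print print then $  — match print
step 3: stack=$ A S  input=print then $  — expand S ::= print S A
step 4: stack=$ A A S print  input=print then $  — match print
step 5: stack=$ A A S  input=then $  — expand S ::= B A A
step 6: stack=$ A A A A B  input=then $  — expand B ::= then
step 7: stack=$ A A A A then  input=then $  — match then
step 8: stack=$ A A A A  input=$  — expand A ::= epsilon
step 9: stack=$ A A A  input=$  — expand A ::= epsilon
step 10: stack=$ A A  input=$  — expand A ::= epsilon
step 11: stack=$ A  input=$  — expand A ::= epsilon
Accept reached after 11 steps.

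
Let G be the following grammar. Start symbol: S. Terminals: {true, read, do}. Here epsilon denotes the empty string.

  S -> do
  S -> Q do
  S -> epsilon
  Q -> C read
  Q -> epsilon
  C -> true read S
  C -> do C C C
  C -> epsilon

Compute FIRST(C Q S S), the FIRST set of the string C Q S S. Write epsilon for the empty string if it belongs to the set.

{epsilon, do, read, true}

FIRST(C): from C->true read S we get {true}; from C->do C C C we get {do}; from C->epsilon we get {epsilon}. So FIRST(C) = {epsilon, do, true}.
FIRST(Q): from Q->C read we get {do, read, true}; from Q->epsilon we get {epsilon}. So FIRST(Q) = {epsilon, do, read, true}.
FIRST(S): from S->do we get {do}; from S->Q do we get {do, read, true}; from S->epsilon we get {epsilon}. So FIRST(S) = {epsilon, do, read, true}.
FIRST(C Q S S): take FIRST of each symbol in turn, carrying on past any symbol whose FIRST contains epsilon; result {epsilon, do, read, true}.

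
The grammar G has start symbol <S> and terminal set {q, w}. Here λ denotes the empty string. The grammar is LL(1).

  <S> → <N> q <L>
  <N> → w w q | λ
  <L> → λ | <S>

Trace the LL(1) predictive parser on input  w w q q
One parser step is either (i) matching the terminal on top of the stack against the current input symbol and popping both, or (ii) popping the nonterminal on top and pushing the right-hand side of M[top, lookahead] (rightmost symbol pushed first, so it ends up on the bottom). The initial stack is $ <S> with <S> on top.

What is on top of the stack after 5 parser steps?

step 1: stack=$ <S>  input=w w q q $  — expand <S> → <N> q <L>
step 2: stack=$ <L> q <N>  input=w w q q $  — expand <N> → w w q
step 3: stack=$ <L> q q w w  input=w w q q $  — match w
step 4: stack=$ <L> q q w  input=w q q $  — match w
step 5: stack=$ <L> q q  input=q q $  — match q
Stack after step 5: $ <L> q (top = q).

q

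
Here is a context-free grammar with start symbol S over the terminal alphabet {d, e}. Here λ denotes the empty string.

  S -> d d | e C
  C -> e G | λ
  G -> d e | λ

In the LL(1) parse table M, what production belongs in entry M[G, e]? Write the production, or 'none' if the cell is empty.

FIRST(S) = {d, e}
FIRST(C) = {λ, e}
FIRST(G) = {λ, d}
FOLLOW(S) includes $ since S is the start symbol.
FOLLOW(C): in S->e C, the suffix after C is empty, so FOLLOW(C) ⊇ FOLLOW(S) = {$}. Thus FOLLOW(C) = {$}.
FOLLOW(G): in C->e G, the suffix after G is empty, so FOLLOW(G) ⊇ FOLLOW(C) = {$}. Thus FOLLOW(G) = {$}.
For G -> d e: FIRST(d e) = {d}, so it goes in M[G, t] for t ∈ {d}.
For G -> λ: FIRST(λ) = {λ}, so it goes in M[G, t] for t ∈ {}; since λ ∈ FIRST, also for every t ∈ FOLLOW(G) = {$}.
None of these place a production in M[G, e].

none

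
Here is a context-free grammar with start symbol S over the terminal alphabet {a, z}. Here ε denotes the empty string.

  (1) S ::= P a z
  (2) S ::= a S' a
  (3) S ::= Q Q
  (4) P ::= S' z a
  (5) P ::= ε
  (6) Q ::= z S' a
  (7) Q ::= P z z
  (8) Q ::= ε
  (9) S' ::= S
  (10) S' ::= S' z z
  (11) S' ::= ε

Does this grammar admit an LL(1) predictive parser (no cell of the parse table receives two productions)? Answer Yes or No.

No

FIRST(S) = {ε, a, z}
FIRST(P) = {ε, a, z}
FIRST(Q) = {ε, a, z}
FIRST(S') = {ε, a, z}
FOLLOW(S) = {$, a, z}
FOLLOW(P) = {a, z}
FOLLOW(Q) = {$, a, z}
FOLLOW(S') = {a, z}
Cell M[P, a] receives both P ::= S' z a and P ::= ε — the grammar is not LL(1).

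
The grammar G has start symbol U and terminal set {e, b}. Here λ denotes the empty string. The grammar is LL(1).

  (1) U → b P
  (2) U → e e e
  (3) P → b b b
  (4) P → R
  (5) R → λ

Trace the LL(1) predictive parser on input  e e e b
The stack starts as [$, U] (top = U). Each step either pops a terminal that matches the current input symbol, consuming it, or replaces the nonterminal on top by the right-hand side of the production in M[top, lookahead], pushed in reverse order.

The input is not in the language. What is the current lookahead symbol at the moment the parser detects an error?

b

     Stack    Input      Action
  1  $ U      e e e b $  expand U → e e e
  2  $ e e e  e e e b $  match e
  3  $ e e    e e b $    match e
  4  $ e      e b $      match e
  5  $        b $        error: stack empty but input remains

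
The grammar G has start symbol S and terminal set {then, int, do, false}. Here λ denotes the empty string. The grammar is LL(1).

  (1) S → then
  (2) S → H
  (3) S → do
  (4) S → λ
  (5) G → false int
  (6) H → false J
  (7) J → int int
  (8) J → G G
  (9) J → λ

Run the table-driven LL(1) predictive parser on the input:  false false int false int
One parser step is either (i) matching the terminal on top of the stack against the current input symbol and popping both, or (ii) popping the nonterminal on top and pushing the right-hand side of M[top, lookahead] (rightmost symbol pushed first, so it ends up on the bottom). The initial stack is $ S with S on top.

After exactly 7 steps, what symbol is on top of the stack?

G

step 1: stack=$ S  input=false false int false int $  — expand S → H
step 2: stack=$ H  input=false false int false int $  — expand H → false J
step 3: stack=$ J false  input=false false int false int $  — match false
step 4: stack=$ J  input=false int false int $  — expand J → G G
step 5: stack=$ G G  input=false int false int $  — expand G → false int
step 6: stack=$ G int false  input=false int false int $  — match false
step 7: stack=$ G int  input=int false int $  — match int
Stack after step 7: $ G (top = G).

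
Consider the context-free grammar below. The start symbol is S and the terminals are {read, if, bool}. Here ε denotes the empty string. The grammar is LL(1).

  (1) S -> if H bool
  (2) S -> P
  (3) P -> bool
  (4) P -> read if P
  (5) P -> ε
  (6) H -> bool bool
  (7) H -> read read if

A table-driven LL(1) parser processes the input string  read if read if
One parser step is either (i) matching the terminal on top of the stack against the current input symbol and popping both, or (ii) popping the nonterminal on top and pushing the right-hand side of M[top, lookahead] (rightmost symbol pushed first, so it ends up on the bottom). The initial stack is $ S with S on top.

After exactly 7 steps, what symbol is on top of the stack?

     Stack        Input              Action
  1  $ S          read if read if $  expand S -> P
  2  $ P          read if read if $  expand P -> read if P
  3  $ P if read  read if read if $  match read
  4  $ P if       if read if $       match if
  5  $ P          read if $          expand P -> read if P
  6  $ P if read  read if $          match read
  7  $ P if       if $               match if
Stack after step 7: $ P (top = P).

P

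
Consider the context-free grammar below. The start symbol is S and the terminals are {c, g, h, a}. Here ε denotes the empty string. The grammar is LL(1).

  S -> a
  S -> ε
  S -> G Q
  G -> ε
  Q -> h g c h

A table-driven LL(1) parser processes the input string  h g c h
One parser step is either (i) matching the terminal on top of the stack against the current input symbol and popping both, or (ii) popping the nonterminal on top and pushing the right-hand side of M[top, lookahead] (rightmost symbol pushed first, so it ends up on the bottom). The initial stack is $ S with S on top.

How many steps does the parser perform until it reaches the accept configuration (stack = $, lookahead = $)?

7

     Stack      Input      Action
  1  $ S        h g c h $  expand S -> G Q
  2  $ Q G      h g c h $  expand G -> ε
  3  $ Q        h g c h $  expand Q -> h g c h
  4  $ h c g h  h g c h $  match h
  5  $ h c g    g c h $    match g
  6  $ h c      c h $      match c
  7  $ h        h $        match h
Accept reached after 7 steps.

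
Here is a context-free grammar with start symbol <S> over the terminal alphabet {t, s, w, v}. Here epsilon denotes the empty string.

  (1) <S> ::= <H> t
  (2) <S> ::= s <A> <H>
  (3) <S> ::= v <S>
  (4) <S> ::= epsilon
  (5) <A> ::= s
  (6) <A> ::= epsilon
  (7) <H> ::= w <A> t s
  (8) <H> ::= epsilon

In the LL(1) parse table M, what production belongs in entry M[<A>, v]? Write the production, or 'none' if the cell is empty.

FIRST(<A>): from <A>::=s we get {s}; from <A>::=epsilon we get {epsilon}. So FIRST(<A>) = {epsilon, s}.
FIRST(<H>): from <H>::=w <A> t s we get {w}; from <H>::=epsilon we get {epsilon}. So FIRST(<H>) = {epsilon, w}.
FIRST(<S>): from <S>::=<H> t we get {t, w}; from <S>::=s <A> <H> we get {s}; from <S>::=v <S> we get {v}; from <S>::=epsilon we get {epsilon}. So FIRST(<S>) = {epsilon, s, t, v, w}.
FOLLOW(<S>) includes $ since <S> is the start symbol.
FOLLOW(<S>): in <S>::=v <S>, the suffix after <S> is empty (adds nothing new). Thus FOLLOW(<S>) = {$}.
FOLLOW(<A>): in <S>::=s <A> <H>, <A> is followed by <H> with FIRST {epsilon, w}; in <S>::=s <A> <H>, the suffix after <A> is nullable, so FOLLOW(<A>) ⊇ FOLLOW(<S>) = {$}; in <H>::=w <A> t s, <A> is followed by t s with FIRST {t}. Thus FOLLOW(<A>) = {$, t, w}.
For <A> ::= s: FIRST(s) = {s}, so it goes in M[<A>, t] for t ∈ {s}.
For <A> ::= epsilon: FIRST(epsilon) = {epsilon}, so it goes in M[<A>, t] for t ∈ {}; since epsilon ∈ FIRST, also for every t ∈ FOLLOW(<A>) = {$, t, w}.
None of these place a production in M[<A>, v].

none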